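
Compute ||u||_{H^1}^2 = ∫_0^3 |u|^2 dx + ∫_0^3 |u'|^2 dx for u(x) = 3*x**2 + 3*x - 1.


||u||_{H^1}^2 = 13179/10

The H^1 norm (squared) on an interval (0, L) is
  ||u||_{H^1}^2 = ∫_0^L u(x)^2 dx + ∫_0^L u'(x)^2 dx.
Compute u'(x) = 6*x + 3.
Then u(x)^2 = 9*x**4 + 18*x**3 + 3*x**2 - 6*x + 1 and u'(x)^2 = 36*x**2 + 36*x + 9.
Integrate each monomial from 0 to 3 using ∫_0^3 c·x^n dx = c·3^(n+1)/(n+1):
  ∫_0^3 u(x)^2 dx = ∫_0^3 (9*x^4 + 18*x^3 + 3*x^2 - 6*x + 1) dx. Term by term:
    ∫_0^3 9*x^4 dx = 2187/5;  ∫_0^3 18*x^3 dx = 729/2;  ∫_0^3 3*x^2 dx = 27;
    ∫_0^3 -6*x dx = -27;  ∫_0^3 1 dx = 3.
  Sum: 2187/5 + 729/2 + 27 − 27 + 3 = 8049/10.
  ∫_0^3 u'(x)^2 dx = ∫_0^3 (36*x^2 + 36*x + 9) dx. Term by term:
    ∫_0^3 36*x^2 dx = 324;  ∫_0^3 36*x dx = 162;  ∫_0^3 9 dx = 27.
  Sum: 324 + 162 + 27 = 513.
Adding: ||u||_{H^1}^2 = 8049/10 + 513 = 13179/10.


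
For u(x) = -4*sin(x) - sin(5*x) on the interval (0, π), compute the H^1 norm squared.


||u||_{H^1(0,π)}^2 = 29*π

u'(x) = -4*cos(x) - 5*cos(5*x).
Expand u² and (u')² and integrate term by term on (0, π), using: for integers n ≥ 1, ∫_0^π sin²(nx) dx = ∫_0^π cos²(nx) dx = π/2; for n ≠ n', ∫_0^π sin(nx)sin(n'x) dx = ∫_0^π cos(nx)cos(n'x) dx = 0; and by product-to-sum, ∫_0^π sin(nx)cos(n'x) dx = ½∫_0^π [sin((n+n')x) + sin((n−n')x)] dx, which is 0 when n+n' is even and 2n/(n²−n'²) when n+n' is odd (it need not vanish on (0, π)).
  u² squared terms: (-1)²·∫sin(5x)² dx = 1·π/2 = π/2;  (-4)²·∫sin(x)² dx = 16·π/2 = 8*π.
  u² cross terms: 2·(-1)·(-4)·∫sin(5x)·sin(x) dx = 8·(0) = 0.
  So ∫_0^π u² dx = π/2 + 8*π + 0 = 17*π/2.
  (u')² squared terms: (-5)²·∫cos(5x)² dx = 25·π/2 = 25*π/2;  (-4)²·∫cos(x)² dx = 16·π/2 = 8*π.
  (u')² cross terms: 2·(-5)·(-4)·∫cos(5x)·cos(x) dx = 40·(0) = 0.
  So ∫_0^π (u')² dx = 25*π/2 + 8*π + 0 = 41*π/2.
||u||_{H^1}^2 = (17*π/2) + (41*π/2) = 29*π.


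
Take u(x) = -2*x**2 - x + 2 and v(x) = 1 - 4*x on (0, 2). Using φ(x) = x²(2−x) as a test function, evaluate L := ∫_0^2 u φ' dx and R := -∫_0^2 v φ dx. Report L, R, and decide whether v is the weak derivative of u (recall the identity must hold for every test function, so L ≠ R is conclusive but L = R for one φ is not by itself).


LHS = 116/15, RHS = 76/15. No, v is not the weak derivative of u.

u(x) = -2*x**2 - x + 2, classical derivative u'(x) = -4*x - 1.
φ(x) = x²(2−x), so φ'(x) = x*(4 - 3*x).
Note φ(0) = φ(2) = 0, so the boundary term u·φ vanishes.
LHS = ∫_0^2 u(x) φ'(x) dx = ∫_0^2 (6*x^4 - 5*x^3 - 10*x^2 + 8*x) dx. Term by term:
  ∫_0^2 6*x^4 dx = 192/5;  ∫_0^2 -5*x^3 dx = -20;  ∫_0^2 -10*x^2 dx = -80/3;
  ∫_0^2 8*x dx = 16.
Sum: 192/5 − 20 − 80/3 + 16 = 116/15.
So LHS = 116/15.
∫_0^2 v(x) φ(x) dx = ∫_0^2 (4*x^4 - 9*x^3 + 2*x^2) dx. Term by term:
  ∫_0^2 4*x^4 dx = 128/5;  ∫_0^2 -9*x^3 dx = -36;  ∫_0^2 2*x^2 dx = 16/3.
Sum: 128/5 − 36 + 16/3 = -76/15.
So RHS = -∫_0^2 v(x) φ(x) dx = 76/15.
LHS − RHS = 8/3 ≠ 0, so the identity fails.
(For a valid weak derivative the identity must hold for EVERY test function, in particular this one. The failure shows v is NOT the weak derivative of u.)
Correct weak derivative would be u'(x) = -4*x - 1.


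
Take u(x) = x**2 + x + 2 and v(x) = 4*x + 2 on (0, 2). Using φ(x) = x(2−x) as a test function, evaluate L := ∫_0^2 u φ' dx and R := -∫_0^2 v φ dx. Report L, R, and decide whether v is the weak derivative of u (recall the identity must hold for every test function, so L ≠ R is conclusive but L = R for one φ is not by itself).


LHS = -4, RHS = -8. No, v is not the weak derivative of u.

u(x) = x**2 + x + 2, classical derivative u'(x) = 2*x + 1.
φ(x) = x(2−x), so φ'(x) = 2 - 2*x.
Note φ(0) = φ(2) = 0, so the boundary term u·φ vanishes.
LHS = ∫_0^2 u(x) φ'(x) dx = ∫_0^2 (-2*x^3 - 2*x + 4) dx. Term by term:
  ∫_0^2 -2*x^3 dx = -8;  ∫_0^2 -2*x dx = -4;  ∫_0^2 4 dx = 8.
Sum: -8 − 4 + 8 = -4.
So LHS = -4.
∫_0^2 v(x) φ(x) dx = ∫_0^2 (-4*x^3 + 6*x^2 + 4*x) dx. Term by term:
  ∫_0^2 -4*x^3 dx = -16;  ∫_0^2 6*x^2 dx = 16;  ∫_0^2 4*x dx = 8.
Sum: -16 + 16 + 8 = 8.
So RHS = -∫_0^2 v(x) φ(x) dx = -8.
LHS − RHS = 4 ≠ 0, so the identity fails.
(For a valid weak derivative the identity must hold for EVERY test function, in particular this one. The failure shows v is NOT the weak derivative of u.)
Correct weak derivative would be u'(x) = 2*x + 1.


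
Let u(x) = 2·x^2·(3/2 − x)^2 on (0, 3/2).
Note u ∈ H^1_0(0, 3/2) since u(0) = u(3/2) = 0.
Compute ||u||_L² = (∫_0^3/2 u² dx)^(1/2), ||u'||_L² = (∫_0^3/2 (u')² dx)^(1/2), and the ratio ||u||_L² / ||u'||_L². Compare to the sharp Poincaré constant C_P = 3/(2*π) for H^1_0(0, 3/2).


||u||_L² / ||u'||_L² = sqrt(3)/4 < C_P = 3/(2*π).

u(x) = 2·x^2·(3/2 − x)^2, so u'(x) = x*(2*x - 3)*(4*x - 3).
u(x) = 2·x^2·(3/2 − x)^2 vanishes at x = 0 and x = 3/2, so u ∈ H^1_0(0, 3/2). Differentiate via the product rule and integrate the resulting polynomials term by term.
  ∫_0^3/2 u² dx = ∫_0^3/2 (4*x^8 - 24*x^7 + 54*x^6 - 54*x^5 + 81*x^4/4) dx. Term by term:
    ∫_0^3/2 4*x^8 dx = 2187/128;  ∫_0^3/2 -24*x^7 dx = -19683/256;  ∫_0^3/2 54*x^6 dx = 59049/448;
    ∫_0^3/2 -54*x^5 dx = -6561/64;  ∫_0^3/2 81*x^4/4 dx = 19683/640.
  Sum: 2187/128 − 19683/256 + 59049/448 − 6561/64 + 19683/640 = 2187/8960.
  ∫_0^3/2 (u')² dx = ∫_0^3/2 (64*x^6 - 288*x^5 + 468*x^4 - 324*x^3 + 81*x^2) dx. Term by term:
    ∫_0^3/2 64*x^6 dx = 2187/14;  ∫_0^3/2 -288*x^5 dx = -2187/4;  ∫_0^3/2 468*x^4 dx = 28431/40;
    ∫_0^3/2 -324*x^3 dx = -6561/16;  ∫_0^3/2 81*x^2 dx = 729/8.
  Sum: 2187/14 − 2187/4 + 28431/40 − 6561/16 + 729/8 = 729/560.
∫_0^3/2 u² dx = 2187/8960, so ||u||_L² = 27*sqrt(105)/560.
∫_0^3/2 (u')² dx = 729/560, so ||u'||_L² = 27*sqrt(35)/140.
Ratio ||u||_L² / ||u'||_L² = sqrt(3)/4.
Sharp Poincaré constant on H^1_0(0, 3/2) is C_P = L/π = 3/(2*π), achieved by sin(2*π/3·x).
A polynomial bump cannot attain the sharp Poincaré constant (only the first sine eigenfunction does), so the ratio is strictly less than C_P, consistent with ||u||_L² ≤ C_P ||u'||_L².


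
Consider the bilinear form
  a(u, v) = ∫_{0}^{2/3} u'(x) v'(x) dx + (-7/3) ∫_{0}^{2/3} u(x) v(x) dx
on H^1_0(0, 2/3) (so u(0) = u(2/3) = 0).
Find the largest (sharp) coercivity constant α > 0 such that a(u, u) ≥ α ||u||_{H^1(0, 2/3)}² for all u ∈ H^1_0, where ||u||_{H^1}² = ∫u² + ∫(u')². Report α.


α = (-28 + 27*π^2)/(3*(4 + 9*π^2))

Coercivity of a(·,·) on H^1_0(0, 2/3) means a(u, u) ≥ α ||u||_{H^1}² for every u ∈ H^1_0.
The interval has length L = 2/3, and Poincaré/coercivity depend only on L. Here a(u, u) = ∫(u')² + (-7/3)·∫u².
Here c = -7/3 < 0 with |c| < (π/L)² = 9*π^2/4, so coercivity still holds. The condition a(u,u) ≥ α||u||_{H^1}² reads (1−α)∫(u')² ≥ (α−c)∫u². Any admissible α is ≤ 1 (rapidly oscillating u have ∫u²/∫(u')² → 0), and α = 1 would force 0 ≥ (1−c)∫u², impossible since c < 1; so 1−α > 0. By the sharp Poincaré inequality on H^1_0 of an interval of length L, ∫(u')² ≥ (π/L)²∫u² with equality for the first sine mode sin(π(x−x₀)/L) (x₀ the left endpoint), so the inequality holds for all u iff (1−α)(π/L)² ≥ α − c, i.e. α ≤ ((π/L)² + c)/((π/L)² + 1) = (1 + c(L/π)²)/(1 + (L/π)²). (Direct route, valid since c ≤ 0: Poincaré gives c∫u² ≥ c(L/π)²∫(u')², so a(u,u) ≥ (1 + c(L/π)²)∫(u')², while ||u||_{H^1}² ≤ (1 + (L/π)²)∫(u')²; dividing yields the same α.) With (π/L)² = 9*π^2/4 and c = -7/3, the largest admissible constant is α = ((π/L)² + c)/((π/L)² + 1).
Simplifying, α = (-28 + 27*π^2)/(3*(4 + 9*π^2)).


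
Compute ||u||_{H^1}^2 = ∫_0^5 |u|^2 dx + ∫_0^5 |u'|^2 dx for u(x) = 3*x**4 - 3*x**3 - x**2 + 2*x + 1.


||u||_{H^1}^2 = 8908025/4

The H^1 norm (squared) on an interval (0, L) is
  ||u||_{H^1}^2 = ∫_0^L u(x)^2 dx + ∫_0^L u'(x)^2 dx.
Compute u'(x) = 12*x**3 - 9*x**2 - 2*x + 2.
Then u(x)^2 = 9*x**8 - 18*x**7 + 3*x**6 + 18*x**5 - 5*x**4 - 10*x**3 + 2*x**2 + 4*x + 1 and u'(x)^2 = 144*x**6 - 216*x**5 + 33*x**4 + 84*x**3 - 32*x**2 - 8*x + 4.
Integrate each monomial from 0 to 5 using ∫_0^5 c·x^n dx = c·5^(n+1)/(n+1):
  ∫_0^5 u(x)^2 dx = ∫_0^5 (9*x^8 - 18*x^7 + 3*x^6 + 18*x^5 - 5*x^4 - 10*x^3 + 2*x^2 + 4*x + 1) dx. Term by term:
    ∫_0^5 9*x^8 dx = 1953125;  ∫_0^5 -18*x^7 dx = -3515625/4;  ∫_0^5 3*x^6 dx = 234375/7;
    ∫_0^5 18*x^5 dx = 46875;  ∫_0^5 -5*x^4 dx = -3125;  ∫_0^5 -10*x^3 dx = -3125/2;
    ∫_0^5 2*x^2 dx = 250/3;  ∫_0^5 4*x dx = 50;  ∫_0^5 1 dx = 5.
  Sum: 1953125 − 3515625/4 + 234375/7 + 46875 − 3125 − 3125/2 + 250/3 + 50 + 5 = 96602245/84.
  ∫_0^5 u'(x)^2 dx = ∫_0^5 (144*x^6 - 216*x^5 + 33*x^4 + 84*x^3 - 32*x^2 - 8*x + 4) dx. Term by term:
    ∫_0^5 144*x^6 dx = 11250000/7;  ∫_0^5 -216*x^5 dx = -562500;  ∫_0^5 33*x^4 dx = 20625;
    ∫_0^5 84*x^3 dx = 13125;  ∫_0^5 -32*x^2 dx = -4000/3;  ∫_0^5 -8*x dx = -100;
    ∫_0^5 4 dx = 20.
  Sum: 11250000/7 − 562500 + 20625 + 13125 − 4000/3 − 100 + 20 = 22616570/21.
Adding: ||u||_{H^1}^2 = 96602245/84 + 22616570/21 = 8908025/4.


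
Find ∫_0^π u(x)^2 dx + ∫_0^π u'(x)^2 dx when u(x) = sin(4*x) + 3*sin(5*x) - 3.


||u||_{H^1(0,π)}^2 = -36/5 + 269*π/2

u'(x) = 4*cos(4*x) + 15*cos(5*x).
Expand u² and (u')² and integrate term by term on (0, π), using: for integers n ≥ 1, ∫_0^π sin²(nx) dx = ∫_0^π cos²(nx) dx = π/2; for n ≠ n', ∫_0^π sin(nx)sin(n'x) dx = ∫_0^π cos(nx)cos(n'x) dx = 0; and by product-to-sum, ∫_0^π sin(nx)cos(n'x) dx = ½∫_0^π [sin((n+n')x) + sin((n−n')x)] dx, which is 0 when n+n' is even and 2n/(n²−n'²) when n+n' is odd (it need not vanish on (0, π)). For the constant mode: ∫_0^π 1 dx = π, ∫_0^π cos(nx) dx = 0, ∫_0^π sin(nx) dx = (1−(−1)^n)/n.
  u² squared terms: (-3)²·∫1 dx = 9·π = 9*π;  (3)²·∫sin(5x)² dx = 9·π/2 = 9*π/2;  (1)²·∫sin(4x)² dx = 1·π/2 = π/2.
  u² cross terms: 2·(-3)·(3)·∫1·sin(5x) dx = -18·(2/5) = -36/5;  2·(-3)·(1)·∫1·sin(4x) dx = -6·(0) = 0;  2·(3)·(1)·∫sin(5x)·sin(4x) dx = 6·(0) = 0.
  So ∫_0^π u² dx = 9*π + 9*π/2 + π/2 − 36/5 + 0 + 0 = -36/5 + 14*π.
  (u')² squared terms: (4)²·∫cos(4x)² dx = 16·π/2 = 8*π;  (15)²·∫cos(5x)² dx = 225·π/2 = 225*π/2.
  (u')² cross terms: 2·(4)·(15)·∫cos(4x)·cos(5x) dx = 120·(0) = 0.
  So ∫_0^π (u')² dx = 8*π + 225*π/2 + 0 = 241*π/2.
||u||_{H^1}^2 = (-36/5 + 14*π) + (241*π/2) = -36/5 + 269*π/2.


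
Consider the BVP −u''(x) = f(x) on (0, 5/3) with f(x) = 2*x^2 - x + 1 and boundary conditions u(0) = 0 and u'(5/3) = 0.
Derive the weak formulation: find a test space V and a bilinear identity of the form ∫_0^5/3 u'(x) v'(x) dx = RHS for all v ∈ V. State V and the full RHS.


V = {v ∈ H^1(0, 5/3) : v(0) = 0} (test functions vanish at x = 0 where u is specified); weak form: ∫_0^5/3 u'v' dx = ∫_0^5/3 (2*x^2 - x + 1) v dx for all v ∈ V.

Multiply both sides by a test function v and integrate from 0 to 5/3:
  ∫_0^5/3 −u''(x) v(x) dx = ∫_0^5/3 f(x) v(x) dx.
Integrate the LHS by parts once:
  ∫_0^5/3 −u'' v dx = −[u'(x) v(x)]_0^5/3 + ∫_0^5/3 u'(x) v'(x) dx.
Thus ∫_0^5/3 u'(x) v'(x) dx = ∫_0^5/3 f(x) v(x) dx + [u'(x) v(x)]_0^5/3.
Choose V so that boundary terms are either known or forced to vanish.
Mixed BC: u(0) = 0 (Dirichlet) and u'(5/3) = 0 (Neumann). Define V = {v ∈ H^1(0, 5/3) : v(0) = 0}. Then [u' v]_0^5/3 = u'(5/3)·v(5/3) − u'(0)·0 = 0.
Weak formulation: find u (satisfying any essential BC) such that ∫_0^5/3 u'(x) v'(x) dx = ∫_0^5/3 f v dx for all v ∈ V (Dirichlet at 0 absorbed into V; the Neumann datum at x = 5/3 is zero, so no boundary term remains).
Substituting f(x) = 2*x^2 - x + 1, the right-hand side is ∫_0^5/3 (2*x^2 - x + 1) v dx.


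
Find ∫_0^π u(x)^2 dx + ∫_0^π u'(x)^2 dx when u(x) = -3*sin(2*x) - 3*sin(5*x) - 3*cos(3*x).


||u||_{H^1(0,π)}^2 = -144 + 369*π/2

u'(x) = 9*sin(3*x) - 6*cos(2*x) - 15*cos(5*x).
Expand u² and (u')² and integrate term by term on (0, π), using: for integers n ≥ 1, ∫_0^π sin²(nx) dx = ∫_0^π cos²(nx) dx = π/2; for n ≠ n', ∫_0^π sin(nx)sin(n'x) dx = ∫_0^π cos(nx)cos(n'x) dx = 0; and by product-to-sum, ∫_0^π sin(nx)cos(n'x) dx = ½∫_0^π [sin((n+n')x) + sin((n−n')x)] dx, which is 0 when n+n' is even and 2n/(n²−n'²) when n+n' is odd (it need not vanish on (0, π)).
  u² squared terms: (-3)²·∫cos(3x)² dx = 9·π/2 = 9*π/2;  (-3)²·∫sin(2x)² dx = 9·π/2 = 9*π/2;  (-3)²·∫sin(5x)² dx = 9·π/2 = 9*π/2.
  u² cross terms: 2·(-3)·(-3)·∫cos(3x)·sin(2x) dx = 18·(-4/5) = -72/5;  2·(-3)·(-3)·∫cos(3x)·sin(5x) dx = 18·(0) = 0;  2·(-3)·(-3)·∫sin(2x)·sin(5x) dx = 18·(0) = 0.
  So ∫_0^π u² dx = 9*π/2 + 9*π/2 + 9*π/2 − 72/5 + 0 + 0 = -72/5 + 27*π/2.
  (u')² squared terms: (-15)²·∫cos(5x)² dx = 225·π/2 = 225*π/2;  (-6)²·∫cos(2x)² dx = 36·π/2 = 18*π;  (9)²·∫sin(3x)² dx = 81·π/2 = 81*π/2.
  (u')² cross terms: 2·(-15)·(-6)·∫cos(5x)·cos(2x) dx = 180·(0) = 0;  2·(-15)·(9)·∫cos(5x)·sin(3x) dx = -270·(0) = 0;  2·(-6)·(9)·∫cos(2x)·sin(3x) dx = -108·(6/5) = -648/5.
  So ∫_0^π (u')² dx = 225*π/2 + 18*π + 81*π/2 + 0 + 0 − 648/5 = -648/5 + 171*π.
||u||_{H^1}^2 = (-72/5 + 27*π/2) + (-648/5 + 171*π) = -144 + 369*π/2.


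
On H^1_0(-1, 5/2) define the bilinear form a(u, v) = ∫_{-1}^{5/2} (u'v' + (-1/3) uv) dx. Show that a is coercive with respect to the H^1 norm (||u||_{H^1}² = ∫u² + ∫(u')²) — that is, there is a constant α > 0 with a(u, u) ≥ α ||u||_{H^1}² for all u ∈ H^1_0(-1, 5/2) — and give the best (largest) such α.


α = (-49 + 12*π^2)/(3*(4*π^2 + 49))

Coercivity of a(·,·) on H^1_0(-1, 5/2) means a(u, u) ≥ α ||u||_{H^1}² for every u ∈ H^1_0.
The interval has length L = 7/2, and Poincaré/coercivity depend only on L. Here a(u, u) = ∫(u')² + (-1/3)·∫u².
Here c = -1/3 < 0 with |c| < (π/L)² = 4*π^2/49, so coercivity still holds. The condition a(u,u) ≥ α||u||_{H^1}² reads (1−α)∫(u')² ≥ (α−c)∫u². Any admissible α is ≤ 1 (rapidly oscillating u have ∫u²/∫(u')² → 0), and α = 1 would force 0 ≥ (1−c)∫u², impossible since c < 1; so 1−α > 0. By the sharp Poincaré inequality on H^1_0 of an interval of length L, ∫(u')² ≥ (π/L)²∫u² with equality for the first sine mode sin(π(x−x₀)/L) (x₀ the left endpoint), so the inequality holds for all u iff (1−α)(π/L)² ≥ α − c, i.e. α ≤ ((π/L)² + c)/((π/L)² + 1) = (1 + c(L/π)²)/(1 + (L/π)²). (Direct route, valid since c ≤ 0: Poincaré gives c∫u² ≥ c(L/π)²∫(u')², so a(u,u) ≥ (1 + c(L/π)²)∫(u')², while ||u||_{H^1}² ≤ (1 + (L/π)²)∫(u')²; dividing yields the same α.) With (π/L)² = 4*π^2/49 and c = -1/3, the largest admissible constant is α = ((π/L)² + c)/((π/L)² + 1).
Simplifying, α = (-49 + 12*π^2)/(3*(4*π^2 + 49)).


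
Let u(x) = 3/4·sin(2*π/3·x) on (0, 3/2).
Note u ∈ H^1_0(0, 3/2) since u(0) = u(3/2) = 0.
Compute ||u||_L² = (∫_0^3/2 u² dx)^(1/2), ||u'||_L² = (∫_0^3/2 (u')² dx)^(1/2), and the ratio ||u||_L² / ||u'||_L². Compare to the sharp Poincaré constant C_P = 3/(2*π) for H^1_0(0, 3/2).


||u||_L² / ||u'||_L² = 3/(2*π) = C_P.

u(x) = 3/4·sin(2*π/3·x), so u'(x) = π*cos(2*π*x/3)/2.
Writing u(x) = A·sin(kπx/L) with A = 3/4 and k = 1, use ∫_0^L sin²(kπx/L) dx = L/2 and ∫_0^L cos²(kπx/L) dx = L/2.
u² = 9/16·sin²(2*π/3·x) and (u')² = π^2/4·cos²(2*π/3·x), and each of sin², cos² integrates to L/2 = 3/4 over (0, 3/2).
∫_0^3/2 u² dx = 27/64, so ||u||_L² = 3*sqrt(3)/8.
∫_0^3/2 (u')² dx = 3*π^2/16, so ||u'||_L² = sqrt(3)*π/4.
Ratio ||u||_L² / ||u'||_L² = 3/(2*π).
Sharp Poincaré constant on H^1_0(0, 3/2) is C_P = L/π = 3/(2*π), achieved by sin(2*π/3·x).
This is the k = 1 eigenfunction (up to amplitude), so the ratio equals the sharp Poincaré constant exactly.


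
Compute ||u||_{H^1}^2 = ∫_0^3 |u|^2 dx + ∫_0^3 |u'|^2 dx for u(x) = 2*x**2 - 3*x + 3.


||u||_{H^1}^2 = 747/5

The H^1 norm (squared) on an interval (0, L) is
  ||u||_{H^1}^2 = ∫_0^L u(x)^2 dx + ∫_0^L u'(x)^2 dx.
Compute u'(x) = 4*x - 3.
Then u(x)^2 = 4*x**4 - 12*x**3 + 21*x**2 - 18*x + 9 and u'(x)^2 = 16*x**2 - 24*x + 9.
Integrate each monomial from 0 to 3 using ∫_0^3 c·x^n dx = c·3^(n+1)/(n+1):
  ∫_0^3 u(x)^2 dx = ∫_0^3 (4*x^4 - 12*x^3 + 21*x^2 - 18*x + 9) dx. Term by term:
    ∫_0^3 4*x^4 dx = 972/5;  ∫_0^3 -12*x^3 dx = -243;  ∫_0^3 21*x^2 dx = 189;
    ∫_0^3 -18*x dx = -81;  ∫_0^3 9 dx = 27.
  Sum: 972/5 − 243 + 189 − 81 + 27 = 432/5.
  ∫_0^3 u'(x)^2 dx = ∫_0^3 (16*x^2 - 24*x + 9) dx. Term by term:
    ∫_0^3 16*x^2 dx = 144;  ∫_0^3 -24*x dx = -108;  ∫_0^3 9 dx = 27.
  Sum: 144 − 108 + 27 = 63.
Adding: ||u||_{H^1}^2 = 432/5 + 63 = 747/5.


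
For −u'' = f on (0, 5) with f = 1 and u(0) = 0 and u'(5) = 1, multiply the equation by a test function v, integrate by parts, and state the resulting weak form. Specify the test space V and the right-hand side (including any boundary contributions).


V = {v ∈ H^1(0, 5) : v(0) = 0} (test functions vanish at x = 0 where u is specified); weak form: ∫_0^5 u'v' dx = ∫_0^5 (1) v dx + v(5) for all v ∈ V.

Multiply both sides by a test function v and integrate from 0 to 5:
  ∫_0^5 −u''(x) v(x) dx = ∫_0^5 f(x) v(x) dx.
Integrate the LHS by parts once:
  ∫_0^5 −u'' v dx = −[u'(x) v(x)]_0^5 + ∫_0^5 u'(x) v'(x) dx.
Thus ∫_0^5 u'(x) v'(x) dx = ∫_0^5 f(x) v(x) dx + [u'(x) v(x)]_0^5.
Choose V so that boundary terms are either known or forced to vanish.
Mixed BC: u(0) = 0 (Dirichlet) and u'(5) = 1 (Neumann). Define V = {v ∈ H^1(0, 5) : v(0) = 0}. Then [u' v]_0^5 = u'(5)·v(5) − u'(0)·0 = v(5).
Weak formulation: find u (satisfying any essential BC) such that ∫_0^5 u'(x) v'(x) dx = ∫_0^5 f v dx + v(5) for all v ∈ V (Dirichlet at 0 absorbed into V; Neumann datum at x = 5 contributes the boundary term).
Substituting f(x) = 1, the right-hand side is ∫_0^5 (1) v dx + v(5).


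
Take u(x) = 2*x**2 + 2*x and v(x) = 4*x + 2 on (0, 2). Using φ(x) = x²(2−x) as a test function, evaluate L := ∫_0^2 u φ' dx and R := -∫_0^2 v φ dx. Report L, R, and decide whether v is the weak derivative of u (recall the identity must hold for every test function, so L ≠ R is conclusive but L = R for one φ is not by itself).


LHS = -136/15, RHS = -136/15. Yes, v = u' weakly.

u(x) = 2*x**2 + 2*x, classical derivative u'(x) = 4*x + 2.
φ(x) = x²(2−x), so φ'(x) = x*(4 - 3*x).
Note φ(0) = φ(2) = 0, so the boundary term u·φ vanishes.
LHS = ∫_0^2 u(x) φ'(x) dx = ∫_0^2 (-6*x^4 + 2*x^3 + 8*x^2) dx. Term by term:
  ∫_0^2 -6*x^4 dx = -192/5;  ∫_0^2 2*x^3 dx = 8;  ∫_0^2 8*x^2 dx = 64/3.
Sum: -192/5 + 8 + 64/3 = -136/15.
So LHS = -136/15.
∫_0^2 v(x) φ(x) dx = ∫_0^2 (-4*x^4 + 6*x^3 + 4*x^2) dx. Term by term:
  ∫_0^2 -4*x^4 dx = -128/5;  ∫_0^2 6*x^3 dx = 24;  ∫_0^2 4*x^2 dx = 32/3.
Sum: -128/5 + 24 + 32/3 = 136/15.
So RHS = -∫_0^2 v(x) φ(x) dx = -136/15.
LHS = RHS, so the identity holds for this test φ.
Moreover u is smooth here and v(x) = u'(x) = 4*x + 2 pointwise, so the identity holds for every test function. Hence v is the weak derivative of u.


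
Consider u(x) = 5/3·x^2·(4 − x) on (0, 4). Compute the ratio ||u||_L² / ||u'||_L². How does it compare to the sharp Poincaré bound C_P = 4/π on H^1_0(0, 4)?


||u||_L² / ||u'||_L² = 2*sqrt(14)/7 < C_P = 4/π.

u(x) = 5/3·x^2·(4 − x), so u'(x) = 5*x*(8 - 3*x)/3.
u(x) = 5/3·x^2·(4 − x) vanishes at x = 0 and x = 4, so u ∈ H^1_0(0, 4). Differentiate via the product rule and integrate the resulting polynomials term by term.
  ∫_0^4 u² dx = ∫_0^4 (25*x^6/9 - 200*x^5/9 + 400*x^4/9) dx. Term by term:
    ∫_0^4 25*x^6/9 dx = 409600/63;  ∫_0^4 -200*x^5/9 dx = -409600/27;  ∫_0^4 400*x^4/9 dx = 81920/9.
  Sum: 409600/63 − 409600/27 + 81920/9 = 81920/189.
  ∫_0^4 (u')² dx = ∫_0^4 (25*x^4 - 400*x^3/3 + 1600*x^2/9) dx. Term by term:
    ∫_0^4 25*x^4 dx = 5120;  ∫_0^4 -400*x^3/3 dx = -25600/3;  ∫_0^4 1600*x^2/9 dx = 102400/27.
  Sum: 5120 − 25600/3 + 102400/27 = 10240/27.
∫_0^4 u² dx = 81920/189, so ||u||_L² = 128*sqrt(105)/63.
∫_0^4 (u')² dx = 10240/27, so ||u'||_L² = 32*sqrt(30)/9.
Ratio ||u||_L² / ||u'||_L² = 2*sqrt(14)/7.
Sharp Poincaré constant on H^1_0(0, 4) is C_P = L/π = 4/π, achieved by sin(π/4·x).
A polynomial bump cannot attain the sharp Poincaré constant (only the first sine eigenfunction does), so the ratio is strictly less than C_P, consistent with ||u||_L² ≤ C_P ||u'||_L².


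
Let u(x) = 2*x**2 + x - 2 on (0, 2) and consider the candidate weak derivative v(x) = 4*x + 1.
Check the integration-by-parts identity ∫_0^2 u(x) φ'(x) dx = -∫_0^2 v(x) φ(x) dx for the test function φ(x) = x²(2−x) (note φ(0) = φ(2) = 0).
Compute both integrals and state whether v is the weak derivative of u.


LHS = -116/15, RHS = -116/15. Yes, v = u' weakly.

u(x) = 2*x**2 + x - 2, classical derivative u'(x) = 4*x + 1.
φ(x) = x²(2−x), so φ'(x) = x*(4 - 3*x).
Note φ(0) = φ(2) = 0, so the boundary term u·φ vanishes.
LHS = ∫_0^2 u(x) φ'(x) dx = ∫_0^2 (-6*x^4 + 5*x^3 + 10*x^2 - 8*x) dx. Term by term:
  ∫_0^2 -6*x^4 dx = -192/5;  ∫_0^2 5*x^3 dx = 20;  ∫_0^2 10*x^2 dx = 80/3;
  ∫_0^2 -8*x dx = -16.
Sum: -192/5 + 20 + 80/3 − 16 = -116/15.
So LHS = -116/15.
∫_0^2 v(x) φ(x) dx = ∫_0^2 (-4*x^4 + 7*x^3 + 2*x^2) dx. Term by term:
  ∫_0^2 -4*x^4 dx = -128/5;  ∫_0^2 7*x^3 dx = 28;  ∫_0^2 2*x^2 dx = 16/3.
Sum: -128/5 + 28 + 16/3 = 116/15.
So RHS = -∫_0^2 v(x) φ(x) dx = -116/15.
LHS = RHS, so the identity holds for this test φ.
Moreover u is smooth here and v(x) = u'(x) = 4*x + 1 pointwise, so the identity holds for every test function. Hence v is the weak derivative of u.


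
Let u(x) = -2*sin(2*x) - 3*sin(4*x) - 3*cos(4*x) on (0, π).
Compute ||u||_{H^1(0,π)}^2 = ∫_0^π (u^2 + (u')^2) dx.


||u||_{H^1(0,π)}^2 = 163*π

u'(x) = 12*sin(4*x) - 4*cos(2*x) - 12*cos(4*x).
Expand u² and (u')² and integrate term by term on (0, π), using: for integers n ≥ 1, ∫_0^π sin²(nx) dx = ∫_0^π cos²(nx) dx = π/2; for n ≠ n', ∫_0^π sin(nx)sin(n'x) dx = ∫_0^π cos(nx)cos(n'x) dx = 0; and by product-to-sum, ∫_0^π sin(nx)cos(n'x) dx = ½∫_0^π [sin((n+n')x) + sin((n−n')x)] dx, which is 0 when n+n' is even and 2n/(n²−n'²) when n+n' is odd (it need not vanish on (0, π)).
  u² squared terms: (-3)²·∫cos(4x)² dx = 9·π/2 = 9*π/2;  (-3)²·∫sin(4x)² dx = 9·π/2 = 9*π/2;  (-2)²·∫sin(2x)² dx = 4·π/2 = 2*π.
  u² cross terms: 2·(-3)·(-3)·∫cos(4x)·sin(4x) dx = 18·(0) = 0;  2·(-3)·(-2)·∫cos(4x)·sin(2x) dx = 12·(0) = 0;  2·(-3)·(-2)·∫sin(4x)·sin(2x) dx = 12·(0) = 0.
  So ∫_0^π u² dx = 9*π/2 + 9*π/2 + 2*π + 0 + 0 + 0 = 11*π.
  (u')² squared terms: (-12)²·∫cos(4x)² dx = 144·π/2 = 72*π;  (-4)²·∫cos(2x)² dx = 16·π/2 = 8*π;  (12)²·∫sin(4x)² dx = 144·π/2 = 72*π.
  (u')² cross terms: 2·(-12)·(-4)·∫cos(4x)·cos(2x) dx = 96·(0) = 0;  2·(-12)·(12)·∫cos(4x)·sin(4x) dx = -288·(0) = 0;  2·(-4)·(12)·∫cos(2x)·sin(4x) dx = -96·(0) = 0.
  So ∫_0^π (u')² dx = 72*π + 8*π + 72*π + 0 + 0 + 0 = 152*π.
||u||_{H^1}^2 = (11*π) + (152*π) = 163*π.


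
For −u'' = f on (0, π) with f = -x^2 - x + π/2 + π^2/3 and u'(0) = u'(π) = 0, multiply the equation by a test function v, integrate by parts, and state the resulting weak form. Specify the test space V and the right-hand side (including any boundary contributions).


V = H^1(0, π) (no boundary constraint on v; u is determined up to an additive constant); weak form: ∫_0^π u'v' dx = ∫_0^π (-x^2 - x + π/2 + π^2/3) v dx for all v ∈ V.

Multiply both sides by a test function v and integrate from 0 to π:
  ∫_0^π −u''(x) v(x) dx = ∫_0^π f(x) v(x) dx.
Integrate the LHS by parts once:
  ∫_0^π −u'' v dx = −[u'(x) v(x)]_0^π + ∫_0^π u'(x) v'(x) dx.
Thus ∫_0^π u'(x) v'(x) dx = ∫_0^π f(x) v(x) dx + [u'(x) v(x)]_0^π.
Choose V so that boundary terms are either known or forced to vanish.
u has homogeneous Neumann: u'(0) = u'(π) = 0. So [u' v]_0^π = 0·v(π) − 0·v(0) = 0 for any v; take V = H^1(0, π).
Weak formulation: find u (satisfying any essential BC) such that ∫_0^π u'(x) v'(x) dx = ∫_0^π f v dx for all v ∈ V (homogeneous Neumann, so boundary terms vanish).
Substituting f(x) = -x^2 - x + π/2 + π^2/3, the right-hand side is ∫_0^π (-x^2 - x + π/2 + π^2/3) v dx.
Compatibility check (pure Neumann): taking v ≡ 1 ∈ V gives 0 = ∫_0^π f dx + (0) − (0), i.e. ∫_0^π f dx must equal u'(0) − u'(π) = 0. Indeed ∫_0^π (-x^2 - x + π/2 + π^2/3) dx = 0, so the data are compatible. The solution is then unique only up to an additive constant (fix it e.g. by requiring ∫_0^π u dx = 0).


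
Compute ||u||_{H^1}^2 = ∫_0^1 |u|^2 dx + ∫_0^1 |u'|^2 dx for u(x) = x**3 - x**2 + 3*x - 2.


||u||_{H^1}^2 = 2137/210

The H^1 norm (squared) on an interval (0, L) is
  ||u||_{H^1}^2 = ∫_0^L u(x)^2 dx + ∫_0^L u'(x)^2 dx.
Compute u'(x) = 3*x**2 - 2*x + 3.
Then u(x)^2 = x**6 - 2*x**5 + 7*x**4 - 10*x**3 + 13*x**2 - 12*x + 4 and u'(x)^2 = 9*x**4 - 12*x**3 + 22*x**2 - 12*x + 9.
Integrate each monomial from 0 to 1 using ∫_0^1 c·x^n dx = c·1^(n+1)/(n+1):
  ∫_0^1 u(x)^2 dx = ∫_0^1 (x^6 - 2*x^5 + 7*x^4 - 10*x^3 + 13*x^2 - 12*x + 4) dx. Term by term:
    ∫_0^1 x^6 dx = 1/7;  ∫_0^1 -2*x^5 dx = -1/3;  ∫_0^1 7*x^4 dx = 7/5;
    ∫_0^1 -10*x^3 dx = -5/2;  ∫_0^1 13*x^2 dx = 13/3;  ∫_0^1 -12*x dx = -6;
    ∫_0^1 4 dx = 4.
  Sum: 1/7 − 1/3 + 7/5 − 5/2 + 13/3 − 6 + 4 = 73/70.
  ∫_0^1 u'(x)^2 dx = ∫_0^1 (9*x^4 - 12*x^3 + 22*x^2 - 12*x + 9) dx. Term by term:
    ∫_0^1 9*x^4 dx = 9/5;  ∫_0^1 -12*x^3 dx = -3;  ∫_0^1 22*x^2 dx = 22/3;
    ∫_0^1 -12*x dx = -6;  ∫_0^1 9 dx = 9.
  Sum: 9/5 − 3 + 22/3 − 6 + 9 = 137/15.
Adding: ||u||_{H^1}^2 = 73/70 + 137/15 = 2137/210.


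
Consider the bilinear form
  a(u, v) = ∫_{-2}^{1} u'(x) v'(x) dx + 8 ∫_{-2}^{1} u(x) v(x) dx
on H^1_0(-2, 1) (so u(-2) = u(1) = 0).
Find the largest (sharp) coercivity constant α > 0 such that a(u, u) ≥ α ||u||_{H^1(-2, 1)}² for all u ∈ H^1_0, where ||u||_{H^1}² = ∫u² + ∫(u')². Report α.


α = 1

Coercivity of a(·,·) on H^1_0(-2, 1) means a(u, u) ≥ α ||u||_{H^1}² for every u ∈ H^1_0.
The interval has length L = 3, and Poincaré/coercivity depend only on L. Here a(u, u) = ∫(u')² + (8)·∫u².
Here c = 8 ≥ 1, so a(u,u) = ∫(u')² + c∫u² ≥ ∫(u')² + ∫u² = ||u||_{H^1}², i.e. α = 1 works. No larger α is possible: a(u,u) ≥ α||u||_{H^1}² means (1−α)∫(u')² ≥ (α−c)∫u², and for the modes u_n = sin(nπ(x−x₀)/L) (x₀ the left endpoint) one has ∫u_n²/∫(u_n')² = (L/(nπ))² → 0, so a(u_n,u_n)/||u_n||_{H^1}² → 1. Hence the optimal constant is α = 1.
Therefore α = 1.


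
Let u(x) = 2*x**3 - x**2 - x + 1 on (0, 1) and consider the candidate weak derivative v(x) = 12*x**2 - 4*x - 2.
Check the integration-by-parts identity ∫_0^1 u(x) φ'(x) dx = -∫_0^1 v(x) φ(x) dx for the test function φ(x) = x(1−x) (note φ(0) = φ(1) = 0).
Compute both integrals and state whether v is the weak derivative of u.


LHS = 1/30, RHS = 1/15. No, v is not the weak derivative of u.

u(x) = 2*x**3 - x**2 - x + 1, classical derivative u'(x) = 6*x**2 - 2*x - 1.
φ(x) = x(1−x), so φ'(x) = 1 - 2*x.
Note φ(0) = φ(1) = 0, so the boundary term u·φ vanishes.
LHS = ∫_0^1 u(x) φ'(x) dx = ∫_0^1 (-4*x^4 + 4*x^3 + x^2 - 3*x + 1) dx. Term by term:
  ∫_0^1 -4*x^4 dx = -4/5;  ∫_0^1 4*x^3 dx = 1;  ∫_0^1 x^2 dx = 1/3;
  ∫_0^1 -3*x dx = -3/2;  ∫_0^1 1 dx = 1.
Sum: -4/5 + 1 + 1/3 − 3/2 + 1 = 1/30.
So LHS = 1/30.
∫_0^1 v(x) φ(x) dx = ∫_0^1 (-12*x^4 + 16*x^3 - 2*x^2 - 2*x) dx. Term by term:
  ∫_0^1 -12*x^4 dx = -12/5;  ∫_0^1 16*x^3 dx = 4;  ∫_0^1 -2*x^2 dx = -2/3;
  ∫_0^1 -2*x dx = -1.
Sum: -12/5 + 4 − 2/3 − 1 = -1/15.
So RHS = -∫_0^1 v(x) φ(x) dx = 1/15.
LHS − RHS = -1/30 ≠ 0, so the identity fails.
(For a valid weak derivative the identity must hold for EVERY test function, in particular this one. The failure shows v is NOT the weak derivative of u.)
Correct weak derivative would be u'(x) = 6*x**2 - 2*x - 1.


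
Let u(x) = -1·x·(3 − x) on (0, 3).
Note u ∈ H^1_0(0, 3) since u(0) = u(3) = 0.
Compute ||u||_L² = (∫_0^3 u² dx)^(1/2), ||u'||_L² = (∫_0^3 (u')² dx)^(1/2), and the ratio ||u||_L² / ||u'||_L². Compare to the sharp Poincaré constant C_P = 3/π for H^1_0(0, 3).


||u||_L² / ||u'||_L² = 3*sqrt(10)/10 < C_P = 3/π.

u(x) = -1·x·(3 − x), so u'(x) = 2*x - 3.
u(x) = -1·x·(3 − x) vanishes at x = 0 and x = 3, so u ∈ H^1_0(0, 3). Differentiate via the product rule and integrate the resulting polynomials term by term.
  ∫_0^3 u² dx = ∫_0^3 (x^4 - 6*x^3 + 9*x^2) dx. Term by term:
    ∫_0^3 x^4 dx = 243/5;  ∫_0^3 -6*x^3 dx = -243/2;  ∫_0^3 9*x^2 dx = 81.
  Sum: 243/5 − 243/2 + 81 = 81/10.
  ∫_0^3 (u')² dx = ∫_0^3 (4*x^2 - 12*x + 9) dx. Term by term:
    ∫_0^3 4*x^2 dx = 36;  ∫_0^3 -12*x dx = -54;  ∫_0^3 9 dx = 27.
  Sum: 36 − 54 + 27 = 9.
∫_0^3 u² dx = 81/10, so ||u||_L² = 9*sqrt(10)/10.
∫_0^3 (u')² dx = 9, so ||u'||_L² = 3.
Ratio ||u||_L² / ||u'||_L² = 3*sqrt(10)/10.
Sharp Poincaré constant on H^1_0(0, 3) is C_P = L/π = 3/π, achieved by sin(π/3·x).
A polynomial bump cannot attain the sharp Poincaré constant (only the first sine eigenfunction does), so the ratio is strictly less than C_P, consistent with ||u||_L² ≤ C_P ||u'||_L².


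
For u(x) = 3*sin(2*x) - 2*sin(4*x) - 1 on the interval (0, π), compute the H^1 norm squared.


||u||_{H^1(0,π)}^2 = 115*π/2

u'(x) = 6*cos(2*x) - 8*cos(4*x).
Expand u² and (u')² and integrate term by term on (0, π), using: for integers n ≥ 1, ∫_0^π sin²(nx) dx = ∫_0^π cos²(nx) dx = π/2; for n ≠ n', ∫_0^π sin(nx)sin(n'x) dx = ∫_0^π cos(nx)cos(n'x) dx = 0; and by product-to-sum, ∫_0^π sin(nx)cos(n'x) dx = ½∫_0^π [sin((n+n')x) + sin((n−n')x)] dx, which is 0 when n+n' is even and 2n/(n²−n'²) when n+n' is odd (it need not vanish on (0, π)). For the constant mode: ∫_0^π 1 dx = π, ∫_0^π cos(nx) dx = 0, ∫_0^π sin(nx) dx = (1−(−1)^n)/n.
  u² squared terms: (-1)²·∫1 dx = 1·π = π;  (-2)²·∫sin(4x)² dx = 4·π/2 = 2*π;  (3)²·∫sin(2x)² dx = 9·π/2 = 9*π/2.
  u² cross terms: 2·(-1)·(-2)·∫1·sin(4x) dx = 4·(0) = 0;  2·(-1)·(3)·∫1·sin(2x) dx = -6·(0) = 0;  2·(-2)·(3)·∫sin(4x)·sin(2x) dx = -12·(0) = 0.
  So ∫_0^π u² dx = π + 2*π + 9*π/2 + 0 + 0 + 0 = 15*π/2.
  (u')² squared terms: (-8)²·∫cos(4x)² dx = 64·π/2 = 32*π;  (6)²·∫cos(2x)² dx = 36·π/2 = 18*π.
  (u')² cross terms: 2·(-8)·(6)·∫cos(4x)·cos(2x) dx = -96·(0) = 0.
  So ∫_0^π (u')² dx = 32*π + 18*π + 0 = 50*π.
||u||_{H^1}^2 = (15*π/2) + (50*π) = 115*π/2.


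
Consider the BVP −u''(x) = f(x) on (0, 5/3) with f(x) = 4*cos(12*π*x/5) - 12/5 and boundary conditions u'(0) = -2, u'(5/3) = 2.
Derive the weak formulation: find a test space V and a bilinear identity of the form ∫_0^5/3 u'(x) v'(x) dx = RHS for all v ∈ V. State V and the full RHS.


V = H^1(0, 5/3) (v unrestricted at boundary; u is determined up to an additive constant); weak form: ∫_0^5/3 u'v' dx = ∫_0^5/3 (4*cos(12*π*x/5) - 12/5) v dx + 2·v(5/3) + 2·v(0) for all v ∈ V.

Multiply both sides by a test function v and integrate from 0 to 5/3:
  ∫_0^5/3 −u''(x) v(x) dx = ∫_0^5/3 f(x) v(x) dx.
Integrate the LHS by parts once:
  ∫_0^5/3 −u'' v dx = −[u'(x) v(x)]_0^5/3 + ∫_0^5/3 u'(x) v'(x) dx.
Thus ∫_0^5/3 u'(x) v'(x) dx = ∫_0^5/3 f(x) v(x) dx + [u'(x) v(x)]_0^5/3.
Choose V so that boundary terms are either known or forced to vanish.
u has inhomogeneous Neumann u'(0) = -2, u'(5/3) = 2. [u' v]_0^5/3 = (2)·v(5/3) − (-2)·v(0) = 2·v(5/3) + 2·v(0). Take V = H^1(0, 5/3); boundary term becomes part of RHS.
Weak formulation: find u (satisfying any essential BC) such that ∫_0^5/3 u'(x) v'(x) dx = ∫_0^5/3 f v dx + 2·v(5/3) + 2·v(0) for all v ∈ V (Neumann data are natural BCs: they enter the RHS as boundary terms).
Substituting f(x) = 4*cos(12*π*x/5) - 12/5, the right-hand side is ∫_0^5/3 (4*cos(12*π*x/5) - 12/5) v dx + 2·v(5/3) + 2·v(0).
Compatibility check (pure Neumann): taking v ≡ 1 ∈ V gives 0 = ∫_0^5/3 f dx + (2) − (-2), i.e. ∫_0^5/3 f dx must equal u'(0) − u'(5/3) = -4. Indeed ∫_0^5/3 (4*cos(12*π*x/5) - 12/5) dx = -4, so the data are compatible. The solution is then unique only up to an additive constant (fix it e.g. by requiring ∫_0^5/3 u dx = 0).


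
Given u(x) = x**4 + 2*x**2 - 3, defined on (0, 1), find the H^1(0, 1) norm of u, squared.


||u||_{H^1}^2 = 1216/63

The H^1 norm (squared) on an interval (0, L) is
  ||u||_{H^1}^2 = ∫_0^L u(x)^2 dx + ∫_0^L u'(x)^2 dx.
Compute u'(x) = 4*x**3 + 4*x.
Then u(x)^2 = x**8 + 4*x**6 - 2*x**4 - 12*x**2 + 9 and u'(x)^2 = 16*x**6 + 32*x**4 + 16*x**2.
Integrate each monomial from 0 to 1 using ∫_0^1 c·x^n dx = c·1^(n+1)/(n+1):
  ∫_0^1 u(x)^2 dx = ∫_0^1 (x^8 + 4*x^6 - 2*x^4 - 12*x^2 + 9) dx. Term by term:
    ∫_0^1 x^8 dx = 1/9;  ∫_0^1 4*x^6 dx = 4/7;  ∫_0^1 -2*x^4 dx = -2/5;
    ∫_0^1 -12*x^2 dx = -4;  ∫_0^1 9 dx = 9.
  Sum: 1/9 + 4/7 − 2/5 − 4 + 9 = 1664/315.
  ∫_0^1 u'(x)^2 dx = ∫_0^1 (16*x^6 + 32*x^4 + 16*x^2) dx. Term by term:
    ∫_0^1 16*x^6 dx = 16/7;  ∫_0^1 32*x^4 dx = 32/5;  ∫_0^1 16*x^2 dx = 16/3.
  Sum: 16/7 + 32/5 + 16/3 = 1472/105.
Adding: ||u||_{H^1}^2 = 1664/315 + 1472/105 = 1216/63.


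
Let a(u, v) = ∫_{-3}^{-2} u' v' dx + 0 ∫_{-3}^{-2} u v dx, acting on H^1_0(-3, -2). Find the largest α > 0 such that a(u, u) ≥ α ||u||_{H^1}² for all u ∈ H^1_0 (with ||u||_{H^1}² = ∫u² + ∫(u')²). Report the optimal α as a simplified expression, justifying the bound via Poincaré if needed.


α = π^2/(1 + π^2)

Coercivity of a(·,·) on H^1_0(-3, -2) means a(u, u) ≥ α ||u||_{H^1}² for every u ∈ H^1_0.
The interval has length L = 1, and Poincaré/coercivity depend only on L. Here a(u, u) = ∫(u')² + (0)·∫u².
Here c = 0, so a(u,u) = ∫(u')² alone. The condition a(u,u) ≥ α||u||_{H^1}² reads (1−α)∫(u')² ≥ (α−c)∫u². Any admissible α is ≤ 1 (rapidly oscillating u have ∫u²/∫(u')² → 0), and α = 1 would force 0 ≥ (1−c)∫u², impossible since c < 1; so 1−α > 0. By the sharp Poincaré inequality on H^1_0 of an interval of length L, ∫(u')² ≥ (π/L)²∫u² with equality for the first sine mode sin(π(x−x₀)/L) (x₀ the left endpoint), so the inequality holds for all u iff (1−α)(π/L)² ≥ α − c, i.e. α ≤ ((π/L)² + c)/((π/L)² + 1) = (1 + c(L/π)²)/(1 + (L/π)²). (Direct route, valid since c ≤ 0: Poincaré gives c∫u² ≥ c(L/π)²∫(u')², so a(u,u) ≥ (1 + c(L/π)²)∫(u')², while ||u||_{H^1}² ≤ (1 + (L/π)²)∫(u')²; dividing yields the same α.) With (π/L)² = π^2 and c = 0, the largest admissible constant is α = ((π/L)² + c)/((π/L)² + 1).
Simplifying, α = π^2/(1 + π^2).


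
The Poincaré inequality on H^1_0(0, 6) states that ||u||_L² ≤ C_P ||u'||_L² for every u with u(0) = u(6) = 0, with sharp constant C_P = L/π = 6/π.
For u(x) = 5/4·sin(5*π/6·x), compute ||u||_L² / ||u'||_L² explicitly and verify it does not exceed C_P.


||u||_L² / ||u'||_L² = 6/(5*π) < C_P = 6/π.

u(x) = 5/4·sin(5*π/6·x), so u'(x) = 25*π*cos(5*π*x/6)/24.
Writing u(x) = A·sin(kπx/L) with A = 5/4 and k = 5, use ∫_0^L sin²(kπx/L) dx = L/2 and ∫_0^L cos²(kπx/L) dx = L/2.
u² = 25/16·sin²(5*π/6·x) and (u')² = 625*π^2/576·cos²(5*π/6·x), and each of sin², cos² integrates to L/2 = 3 over (0, 6).
∫_0^6 u² dx = 75/16, so ||u||_L² = 5*sqrt(3)/4.
∫_0^6 (u')² dx = 625*π^2/192, so ||u'||_L² = 25*sqrt(3)*π/24.
Ratio ||u||_L² / ||u'||_L² = 6/(5*π).
Sharp Poincaré constant on H^1_0(0, 6) is C_P = L/π = 6/π, achieved by sin(π/6·x).
This is the k = 5 harmonic; the ratio L/(kπ) is strictly less than C_P = L/π, consistent with the sharp inequality ||u||_L² ≤ C_P ||u'||_L².


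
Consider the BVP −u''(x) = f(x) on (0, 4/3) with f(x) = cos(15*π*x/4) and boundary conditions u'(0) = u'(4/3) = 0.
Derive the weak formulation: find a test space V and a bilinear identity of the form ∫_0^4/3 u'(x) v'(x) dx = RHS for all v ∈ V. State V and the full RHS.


V = H^1(0, 4/3) (no boundary constraint on v; u is determined up to an additive constant); weak form: ∫_0^4/3 u'v' dx = ∫_0^4/3 (cos(15*π*x/4)) v dx for all v ∈ V.

Multiply both sides by a test function v and integrate from 0 to 4/3:
  ∫_0^4/3 −u''(x) v(x) dx = ∫_0^4/3 f(x) v(x) dx.
Integrate the LHS by parts once:
  ∫_0^4/3 −u'' v dx = −[u'(x) v(x)]_0^4/3 + ∫_0^4/3 u'(x) v'(x) dx.
Thus ∫_0^4/3 u'(x) v'(x) dx = ∫_0^4/3 f(x) v(x) dx + [u'(x) v(x)]_0^4/3.
Choose V so that boundary terms are either known or forced to vanish.
u has homogeneous Neumann: u'(0) = u'(4/3) = 0. So [u' v]_0^4/3 = 0·v(4/3) − 0·v(0) = 0 for any v; take V = H^1(0, 4/3).
Weak formulation: find u (satisfying any essential BC) such that ∫_0^4/3 u'(x) v'(x) dx = ∫_0^4/3 f v dx for all v ∈ V (homogeneous Neumann, so boundary terms vanish).
Substituting f(x) = cos(15*π*x/4), the right-hand side is ∫_0^4/3 (cos(15*π*x/4)) v dx.
Compatibility check (pure Neumann): taking v ≡ 1 ∈ V gives 0 = ∫_0^4/3 f dx + (0) − (0), i.e. ∫_0^4/3 f dx must equal u'(0) − u'(4/3) = 0. Indeed ∫_0^4/3 (cos(15*π*x/4)) dx = 0, so the data are compatible. The solution is then unique only up to an additive constant (fix it e.g. by requiring ∫_0^4/3 u dx = 0).


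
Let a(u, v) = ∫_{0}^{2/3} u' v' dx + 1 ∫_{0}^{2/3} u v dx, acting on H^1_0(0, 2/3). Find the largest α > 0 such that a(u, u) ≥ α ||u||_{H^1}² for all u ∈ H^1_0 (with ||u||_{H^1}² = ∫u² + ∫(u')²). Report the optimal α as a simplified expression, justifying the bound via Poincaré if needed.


α = 1

Coercivity of a(·,·) on H^1_0(0, 2/3) means a(u, u) ≥ α ||u||_{H^1}² for every u ∈ H^1_0.
The interval has length L = 2/3, and Poincaré/coercivity depend only on L. Here a(u, u) = ∫(u')² + (1)·∫u².
Here c = 1 ≥ 1, so a(u,u) = ∫(u')² + c∫u² ≥ ∫(u')² + ∫u² = ||u||_{H^1}², i.e. α = 1 works. No larger α is possible: a(u,u) ≥ α||u||_{H^1}² means (1−α)∫(u')² ≥ (α−c)∫u², and for the modes u_n = sin(nπ(x−x₀)/L) (x₀ the left endpoint) one has ∫u_n²/∫(u_n')² = (L/(nπ))² → 0, so a(u_n,u_n)/||u_n||_{H^1}² → 1. Hence the optimal constant is α = 1.
Therefore α = 1.


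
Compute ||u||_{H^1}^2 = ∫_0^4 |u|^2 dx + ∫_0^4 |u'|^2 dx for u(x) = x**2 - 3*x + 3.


||u||_{H^1}^2 = 872/15

The H^1 norm (squared) on an interval (0, L) is
  ||u||_{H^1}^2 = ∫_0^L u(x)^2 dx + ∫_0^L u'(x)^2 dx.
Compute u'(x) = 2*x - 3.
Then u(x)^2 = x**4 - 6*x**3 + 15*x**2 - 18*x + 9 and u'(x)^2 = 4*x**2 - 12*x + 9.
Integrate each monomial from 0 to 4 using ∫_0^4 c·x^n dx = c·4^(n+1)/(n+1):
  ∫_0^4 u(x)^2 dx = ∫_0^4 (x^4 - 6*x^3 + 15*x^2 - 18*x + 9) dx. Term by term:
    ∫_0^4 x^4 dx = 1024/5;  ∫_0^4 -6*x^3 dx = -384;  ∫_0^4 15*x^2 dx = 320;
    ∫_0^4 -18*x dx = -144;  ∫_0^4 9 dx = 36.
  Sum: 1024/5 − 384 + 320 − 144 + 36 = 164/5.
  ∫_0^4 u'(x)^2 dx = ∫_0^4 (4*x^2 - 12*x + 9) dx. Term by term:
    ∫_0^4 4*x^2 dx = 256/3;  ∫_0^4 -12*x dx = -96;  ∫_0^4 9 dx = 36.
  Sum: 256/3 − 96 + 36 = 76/3.
Adding: ||u||_{H^1}^2 = 164/5 + 76/3 = 872/15.


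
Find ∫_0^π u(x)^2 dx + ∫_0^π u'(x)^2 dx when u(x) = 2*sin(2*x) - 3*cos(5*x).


||u||_{H^1(0,π)}^2 = 416/7 + 127*π

u'(x) = 15*sin(5*x) + 4*cos(2*x).
Expand u² and (u')² and integrate term by term on (0, π), using: for integers n ≥ 1, ∫_0^π sin²(nx) dx = ∫_0^π cos²(nx) dx = π/2; for n ≠ n', ∫_0^π sin(nx)sin(n'x) dx = ∫_0^π cos(nx)cos(n'x) dx = 0; and by product-to-sum, ∫_0^π sin(nx)cos(n'x) dx = ½∫_0^π [sin((n+n')x) + sin((n−n')x)] dx, which is 0 when n+n' is even and 2n/(n²−n'²) when n+n' is odd (it need not vanish on (0, π)).
  u² squared terms: (-3)²·∫cos(5x)² dx = 9·π/2 = 9*π/2;  (2)²·∫sin(2x)² dx = 4·π/2 = 2*π.
  u² cross terms: 2·(-3)·(2)·∫cos(5x)·sin(2x) dx = -12·(-4/21) = 16/7.
  So ∫_0^π u² dx = 9*π/2 + 2*π + 16/7 = 16/7 + 13*π/2.
  (u')² squared terms: (4)²·∫cos(2x)² dx = 16·π/2 = 8*π;  (15)²·∫sin(5x)² dx = 225·π/2 = 225*π/2.
  (u')² cross terms: 2·(4)·(15)·∫cos(2x)·sin(5x) dx = 120·(10/21) = 400/7.
  So ∫_0^π (u')² dx = 8*π + 225*π/2 + 400/7 = 400/7 + 241*π/2.
||u||_{H^1}^2 = (16/7 + 13*π/2) + (400/7 + 241*π/2) = 416/7 + 127*π.
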